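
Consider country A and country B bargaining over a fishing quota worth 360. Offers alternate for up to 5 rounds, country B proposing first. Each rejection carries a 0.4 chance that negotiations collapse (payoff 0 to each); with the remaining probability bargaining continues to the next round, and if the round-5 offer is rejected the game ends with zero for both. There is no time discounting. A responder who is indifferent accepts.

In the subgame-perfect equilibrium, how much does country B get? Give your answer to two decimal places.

242.50

By backward induction:
Round 5 (country B proposes): rejection yields 0 for country A; country B offers 0 and keeps 360.
Round 4 (country A proposes): rejecting gives country B an expected 0.6 × 360 = 216, so country A offers 216, keeping 144.
Round 3 (country B proposes): rejecting gives country A an expected 0.6 × 144 = 86.4. Country B offers 86.4 and keeps 360 − 86.4 = 273.6.
Round 2 (country A proposes): rejecting gives country B an expected 0.6 × 273.6 = 164.16; country A offers that and keeps 195.84.
Round 1 (country B proposes): rejecting gives country A an expected 0.6 × 195.84 = 117.504; country B offers that and keeps 242.496.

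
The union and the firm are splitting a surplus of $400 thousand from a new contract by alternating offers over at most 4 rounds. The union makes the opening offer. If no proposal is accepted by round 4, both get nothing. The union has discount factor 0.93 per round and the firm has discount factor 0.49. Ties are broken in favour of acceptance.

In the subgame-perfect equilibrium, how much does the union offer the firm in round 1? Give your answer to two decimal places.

Round 4 (the firm proposes): rejection yields 0 for the union; the firm offers 0 and keeps 400.
Round 3 (the union proposes): the firm can get 400 next round, worth 0.49 × 400 = 196 now; the union offers that and keeps 204.
Round 2 (the firm proposes): the union can get 204 next round, worth 0.93 × 204 = 189.72 now. The firm offers 189.72 and keeps 400 − 189.72 = 210.28.
Round 1 (the union proposes): the firm can get 210.28 next round, worth 0.49 × 210.28 = 103.0372 now, so the union offers 103.0372, keeping 296.9628.

103.04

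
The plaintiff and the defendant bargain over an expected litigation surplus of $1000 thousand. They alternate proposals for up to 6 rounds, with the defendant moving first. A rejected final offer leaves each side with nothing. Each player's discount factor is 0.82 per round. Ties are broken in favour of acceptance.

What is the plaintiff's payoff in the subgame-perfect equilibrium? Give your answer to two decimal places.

617.59

Round 6 (the plaintiff proposes): rejection yields 0 for the defendant; the plaintiff offers 0 and keeps 1000.
Round 5 (the defendant proposes): the plaintiff can get 1000 next round, worth 0.82 × 1000 = 820 now, so the defendant offers 820, keeping 180.
Round 4 (the plaintiff proposes): the defendant can get 180 next round, worth 0.82 × 180 = 147.6 now, so the plaintiff offers 147.6, keeping 852.4.
Round 3 (the defendant proposes): the plaintiff can get 852.4 next round, worth 0.82 × 852.4 = 698.968 now. The defendant offers 698.968 and keeps 1000 − 698.968 = 301.032.
Round 2 (the plaintiff proposes): the defendant can get 301.032 next round, worth 0.82 × 301.032 = 246.84624 now; the plaintiff offers that and keeps 753.15376.
Round 1 (the defendant proposes): the plaintiff can get 753.15376 next round, worth 0.82 × 753.15376 = 617.5860832 now. The defendant offers 617.5860832 and keeps 1000 − 617.5860832 = 382.4139168.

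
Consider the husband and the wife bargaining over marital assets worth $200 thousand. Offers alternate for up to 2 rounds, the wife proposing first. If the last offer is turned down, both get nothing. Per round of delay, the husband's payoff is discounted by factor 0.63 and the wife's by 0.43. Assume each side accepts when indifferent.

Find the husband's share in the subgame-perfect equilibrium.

126

Round 2 (the husband proposes): the wife will accept anything ≥ 0, so the husband offers 0 and keeps 200.
Round 1 (the wife proposes): the husband can get 200 next round, worth 0.63 × 200 = 126 now, so the wife offers 126, keeping 74.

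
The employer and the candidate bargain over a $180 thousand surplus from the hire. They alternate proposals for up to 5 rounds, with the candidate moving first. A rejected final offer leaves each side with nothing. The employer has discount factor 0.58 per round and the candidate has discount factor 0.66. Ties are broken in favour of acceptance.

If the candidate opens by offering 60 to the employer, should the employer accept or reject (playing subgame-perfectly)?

Round 5 (the candidate proposes): the employer will accept anything ≥ 0, so the candidate offers 0 and keeps 180.
Round 4 (the employer proposes): the candidate can get 180 next round, worth 0.66 × 180 = 118.8 now; the employer offers that and keeps 61.2.
Round 3 (the candidate proposes): the employer can get 61.2 next round, worth 0.58 × 61.2 = 35.496 now, so the candidate offers 35.496, keeping 144.504.
Round 2 (the employer proposes): the candidate can get 144.504 next round, worth 0.66 × 144.504 = 95.37264 now. The employer offers 95.37264 and keeps 180 − 95.37264 = 84.62736.
So by rejecting in round 1, the employer gets 84.62736 next round, worth 0.58 × 84.62736 = 49.0838688 now.
Offer 60 ≥ 49.0838688, so the employer accepts.

Accept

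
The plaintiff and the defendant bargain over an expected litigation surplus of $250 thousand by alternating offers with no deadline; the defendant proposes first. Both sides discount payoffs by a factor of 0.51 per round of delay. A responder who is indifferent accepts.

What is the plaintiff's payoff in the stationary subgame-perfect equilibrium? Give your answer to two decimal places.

84.44

Let x be the defendant's share when the defendant proposes and y be the plaintiff's share when the plaintiff proposes.
The plaintiff accepts iff offered ≥ 0.51·y, so x = 250 − 0.51y. Symmetrically y = 250 − 0.51x.
Substituting: x = 250 − 0.51(250 − 0.51x), giving x(1 − 0.51·0.51) = 250(1 − 0.51).
So x = 250 × 0.49 / 0.7399 ≈ 165.5629, and the plaintiff receives 250 − x ≈ 84.4371.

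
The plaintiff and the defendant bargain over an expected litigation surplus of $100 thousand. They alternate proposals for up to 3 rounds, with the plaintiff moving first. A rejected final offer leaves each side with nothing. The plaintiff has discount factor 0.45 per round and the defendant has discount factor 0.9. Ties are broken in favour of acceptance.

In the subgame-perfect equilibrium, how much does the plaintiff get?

50.5

Round 3 (the plaintiff proposes): rejection yields 0 for the defendant; the plaintiff offers 0 and keeps 100.
Round 2 (the defendant proposes): the plaintiff can get 100 next round, worth 0.45 × 100 = 45 now; the defendant offers that and keeps 55.
Round 1 (the plaintiff proposes): the defendant can get 55 next round, worth 0.9 × 55 = 49.5 now. The plaintiff offers 49.5 and keeps 100 − 49.5 = 50.5.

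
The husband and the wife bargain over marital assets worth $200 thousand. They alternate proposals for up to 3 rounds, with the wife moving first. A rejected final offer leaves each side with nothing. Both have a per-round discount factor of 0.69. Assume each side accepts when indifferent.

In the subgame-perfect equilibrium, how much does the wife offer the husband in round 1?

Round 3 (the wife proposes): the husband will accept anything ≥ 0, so the wife offers 0 and keeps 200.
Round 2 (the husband proposes): the wife can get 200 next round, worth 0.69 × 200 = 138 now, so the husband offers 138, keeping 62.
Round 1 (the wife proposes): the husband can get 62 next round, worth 0.69 × 62 = 42.78 now. The wife offers 42.78 and keeps 200 − 42.78 = 157.22.

42.78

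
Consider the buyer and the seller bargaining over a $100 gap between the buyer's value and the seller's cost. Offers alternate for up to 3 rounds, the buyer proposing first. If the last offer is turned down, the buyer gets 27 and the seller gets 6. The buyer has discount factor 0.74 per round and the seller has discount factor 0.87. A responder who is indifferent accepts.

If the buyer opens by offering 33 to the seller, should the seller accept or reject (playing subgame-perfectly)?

Accept

Round 3 (the buyer proposes): the seller gets 6 if talks fail, so the buyer offers 6 and keeps 94.
Round 2 (the seller proposes): the buyer can get 94 next round, worth 0.74 × 94 = 69.56 now; the seller offers that and keeps 30.44.
So by rejecting in round 1, the seller gets 30.44 next round, worth 0.87 × 30.44 = 26.4828 now.
Offer 33 ≥ 26.4828, so the seller accepts.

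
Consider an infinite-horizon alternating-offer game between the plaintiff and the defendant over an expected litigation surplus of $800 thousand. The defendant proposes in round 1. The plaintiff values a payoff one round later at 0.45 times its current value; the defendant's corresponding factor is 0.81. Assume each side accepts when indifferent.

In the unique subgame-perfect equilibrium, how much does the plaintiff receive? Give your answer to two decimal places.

107.63

Let x be the defendant's share when the defendant proposes and y be the plaintiff's share when the plaintiff proposes.
The plaintiff accepts iff offered ≥ 0.45·y, so x = 800 − 0.45y. Symmetrically y = 800 − 0.81x.
Substituting: x = 800 − 0.45(800 − 0.81x), giving x(1 − 0.81·0.45) = 800(1 − 0.45).
So x = 800 × 0.55 / 0.6355 ≈ 692.3682, and the plaintiff receives 800 − x ≈ 107.6318.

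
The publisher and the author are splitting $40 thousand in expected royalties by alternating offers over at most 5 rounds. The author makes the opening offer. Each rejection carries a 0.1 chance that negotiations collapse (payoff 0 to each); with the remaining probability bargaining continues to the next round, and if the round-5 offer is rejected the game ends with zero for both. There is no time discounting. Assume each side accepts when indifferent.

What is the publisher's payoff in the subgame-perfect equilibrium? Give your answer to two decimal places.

Round 5 (the author proposes): the publisher will accept anything ≥ 0, so the author offers 0 and keeps 40.
Round 4 (the publisher proposes): rejecting gives the author an expected 0.9 × 40 = 36. The publisher offers 36 and keeps 40 − 36 = 4.
Round 3 (the author proposes): rejecting gives the publisher an expected 0.9 × 4 = 3.6. The author offers 3.6 and keeps 40 − 3.6 = 36.4.
Round 2 (the publisher proposes): rejecting gives the author an expected 0.9 × 36.4 = 32.76. The publisher offers 32.76 and keeps 40 − 32.76 = 7.24.
Round 1 (the author proposes): rejecting gives the publisher an expected 0.9 × 7.24 = 6.516. The author offers 6.516 and keeps 40 − 6.516 = 33.484.

6.52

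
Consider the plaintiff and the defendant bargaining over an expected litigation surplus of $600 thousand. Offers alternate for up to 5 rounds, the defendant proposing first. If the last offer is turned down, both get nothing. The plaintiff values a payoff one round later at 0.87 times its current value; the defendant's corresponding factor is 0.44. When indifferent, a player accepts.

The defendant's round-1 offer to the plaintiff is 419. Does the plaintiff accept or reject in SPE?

Accept

Work out the plaintiff's continuation value if the offer is rejected.
Round 5 (the defendant proposes): the plaintiff will accept anything ≥ 0, so the defendant offers 0 and keeps 600.
Round 4 (the plaintiff proposes): the defendant can get 600 next round, worth 0.44 × 600 = 264 now, so the plaintiff offers 264, keeping 336.
Round 3 (the defendant proposes): the plaintiff can get 336 next round, worth 0.87 × 336 = 292.32 now. The defendant offers 292.32 and keeps 600 − 292.32 = 307.68.
Round 2 (the plaintiff proposes): the defendant can get 307.68 next round, worth 0.44 × 307.68 = 135.3792 now, so the plaintiff offers 135.3792, keeping 464.6208.
So by rejecting in round 1, the plaintiff gets 464.6208 next round, worth 0.87 × 464.6208 = 404.220096 now.
Offer 419 ≥ 404.220096, so the plaintiff accepts.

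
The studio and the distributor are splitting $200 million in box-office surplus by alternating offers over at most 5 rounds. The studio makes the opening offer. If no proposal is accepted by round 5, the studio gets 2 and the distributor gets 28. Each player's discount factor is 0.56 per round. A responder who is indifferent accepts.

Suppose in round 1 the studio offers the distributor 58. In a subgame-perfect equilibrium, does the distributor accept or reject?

Reject

Work out the distributor's continuation value if the offer is rejected.
Round 5 (the studio proposes): the distributor gets 28 if talks fail, so the studio offers 28 and keeps 172.
Round 4 (the distributor proposes): the studio can get 172 next round, worth 0.56 × 172 = 96.32 now, so the distributor offers 96.32, keeping 103.68.
Round 3 (the studio proposes): the distributor can get 103.68 next round, worth 0.56 × 103.68 = 58.0608 now, so the studio offers 58.0608, keeping 141.9392.
Round 2 (the distributor proposes): the studio can get 141.9392 next round, worth 0.56 × 141.9392 = 79.485952 now. The distributor offers 79.485952 and keeps 200 − 79.485952 = 120.514048.
So by rejecting in round 1, the distributor gets 120.514048 next round, worth 0.56 × 120.514048 = 67.48786688 now.
Offer 58 < 67.48786688, so the distributor rejects.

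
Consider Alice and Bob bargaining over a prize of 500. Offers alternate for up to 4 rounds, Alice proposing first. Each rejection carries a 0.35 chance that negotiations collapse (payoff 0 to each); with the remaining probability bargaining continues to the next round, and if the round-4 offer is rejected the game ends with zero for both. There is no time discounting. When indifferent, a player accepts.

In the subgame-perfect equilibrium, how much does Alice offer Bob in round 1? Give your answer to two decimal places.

By backward induction:
Round 4 (Bob proposes): Alice will accept anything ≥ 0, so Bob offers 0 and keeps 500.
Round 3 (Alice proposes): rejecting gives Bob an expected 0.65 × 500 = 325. Alice offers 325 and keeps 500 − 325 = 175.
Round 2 (Bob proposes): rejecting gives Alice an expected 0.65 × 175 = 113.75; Bob offers that and keeps 386.25.
Round 1 (Alice proposes): rejecting gives Bob an expected 0.65 × 386.25 = 251.0625, so Alice offers 251.0625, keeping 248.9375.

251.06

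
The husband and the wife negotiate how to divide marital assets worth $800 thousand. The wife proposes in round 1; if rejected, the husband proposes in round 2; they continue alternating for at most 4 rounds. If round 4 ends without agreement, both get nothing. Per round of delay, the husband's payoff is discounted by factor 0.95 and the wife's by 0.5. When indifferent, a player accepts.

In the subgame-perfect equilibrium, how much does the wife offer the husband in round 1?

741

Round 4 (the husband proposes): rejection yields 0 for the wife; the husband offers 0 and keeps 800.
Round 3 (the wife proposes): the husband can get 800 next round, worth 0.95 × 800 = 760 now; the wife offers that and keeps 40.
Round 2 (the husband proposes): the wife can get 40 next round, worth 0.5 × 40 = 20 now; the husband offers that and keeps 780.
Round 1 (the wife proposes): the husband can get 780 next round, worth 0.95 × 780 = 741 now. The wife offers 741 and keeps 800 − 741 = 59.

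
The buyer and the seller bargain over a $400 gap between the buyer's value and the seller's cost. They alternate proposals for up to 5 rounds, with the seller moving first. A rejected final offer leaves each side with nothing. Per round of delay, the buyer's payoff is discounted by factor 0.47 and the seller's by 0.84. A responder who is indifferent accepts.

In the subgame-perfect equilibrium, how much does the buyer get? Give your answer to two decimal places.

41.96

Round 5 (the seller proposes): rejection yields 0 for the buyer; the seller offers 0 and keeps 400.
Round 4 (the buyer proposes): the seller can get 400 next round, worth 0.84 × 400 = 336 now; the buyer offers that and keeps 64.
Round 3 (the seller proposes): the buyer can get 64 next round, worth 0.47 × 64 = 30.08 now, so the seller offers 30.08, keeping 369.92.
Round 2 (the buyer proposes): the seller can get 369.92 next round, worth 0.84 × 369.92 = 310.7328 now; the buyer offers that and keeps 89.2672.
Round 1 (the seller proposes): the buyer can get 89.2672 next round, worth 0.47 × 89.2672 = 41.955584 now, so the seller offers 41.955584, keeping 358.044416.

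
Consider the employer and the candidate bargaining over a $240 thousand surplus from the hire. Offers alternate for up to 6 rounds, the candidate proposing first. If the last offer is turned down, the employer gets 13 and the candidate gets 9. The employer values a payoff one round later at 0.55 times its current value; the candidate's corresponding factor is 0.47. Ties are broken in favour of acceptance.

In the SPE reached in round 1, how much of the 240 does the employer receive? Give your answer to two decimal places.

Round 6 (the employer proposes): the candidate gets 9 if talks fail, so the employer offers 9 and keeps 231.
Round 5 (the candidate proposes): the employer can get 231 next round, worth 0.55 × 231 = 127.05 now. The candidate offers 127.05 and keeps 240 − 127.05 = 112.95.
Round 4 (the employer proposes): the candidate can get 112.95 next round, worth 0.47 × 112.95 = 53.0865 now, so the employer offers 53.0865, keeping 186.9135.
Round 3 (the candidate proposes): the employer can get 186.9135 next round, worth 0.55 × 186.9135 = 102.802425 now, so the candidate offers 102.802425, keeping 137.197575.
Round 2 (the employer proposes): the candidate can get 137.197575 next round, worth 0.47 × 137.197575 = 64.48286025 now, so the employer offers 64.48286025, keeping 175.51713975.
Round 1 (the candidate proposes): the employer can get 175.51713975 next round, worth 0.55 × 175.51713975 = 96.5344268625 now, so the candidate offers 96.5344268625, keeping 143.4655731375.

96.53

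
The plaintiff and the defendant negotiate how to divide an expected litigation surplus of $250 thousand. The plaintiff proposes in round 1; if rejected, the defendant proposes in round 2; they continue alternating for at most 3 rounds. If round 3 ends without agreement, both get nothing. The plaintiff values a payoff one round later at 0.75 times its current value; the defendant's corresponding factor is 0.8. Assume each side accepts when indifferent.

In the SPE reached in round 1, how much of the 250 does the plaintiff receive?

200

Round 3 (the plaintiff proposes): the defendant will accept anything ≥ 0, so the plaintiff offers 0 and keeps 250.
Round 2 (the defendant proposes): the plaintiff can get 250 next round, worth 0.75 × 250 = 187.5 now, so the defendant offers 187.5, keeping 62.5.
Round 1 (the plaintiff proposes): the defendant can get 62.5 next round, worth 0.8 × 62.5 = 50 now, so the plaintiff offers 50, keeping 200.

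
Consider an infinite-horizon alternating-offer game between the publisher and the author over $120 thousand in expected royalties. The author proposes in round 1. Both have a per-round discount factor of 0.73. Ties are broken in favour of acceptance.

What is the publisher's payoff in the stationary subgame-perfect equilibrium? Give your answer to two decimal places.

Let x be the author's share when the author proposes and y be the publisher's share when the publisher proposes.
The publisher accepts iff offered ≥ 0.73·y, so x = 120 − 0.73y. Symmetrically y = 120 − 0.73x.
Substituting: x = 120 − 0.73(120 − 0.73x), giving x(1 − 0.73·0.73) = 120(1 − 0.73).
So x = 120 × 0.27 / 0.4671 ≈ 69.3642, and the publisher receives 120 − x ≈ 50.6358.

50.64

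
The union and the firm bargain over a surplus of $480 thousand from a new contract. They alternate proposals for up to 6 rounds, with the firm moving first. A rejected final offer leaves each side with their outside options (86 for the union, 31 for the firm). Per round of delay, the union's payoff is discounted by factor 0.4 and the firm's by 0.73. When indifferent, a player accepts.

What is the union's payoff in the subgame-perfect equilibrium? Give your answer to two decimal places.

82.29

Round 6 (the union proposes): the firm gets 31 if talks fail, so the union offers 31 and keeps 449.
Round 5 (the firm proposes): the union can get 449 next round, worth 0.4 × 449 = 179.6 now; the firm offers that and keeps 300.4.
Round 4 (the union proposes): the firm can get 300.4 next round, worth 0.73 × 300.4 = 219.292 now, so the union offers 219.292, keeping 260.708.
Round 3 (the firm proposes): the union can get 260.708 next round, worth 0.4 × 260.708 = 104.2832 now. The firm offers 104.2832 and keeps 480 − 104.2832 = 375.7168.
Round 2 (the union proposes): the firm can get 375.7168 next round, worth 0.73 × 375.7168 = 274.273264 now, so the union offers 274.273264, keeping 205.726736.
Round 1 (the firm proposes): the union can get 205.726736 next round, worth 0.4 × 205.726736 = 82.2906944 now. The firm offers 82.2906944 and keeps 480 − 82.2906944 = 397.7093056.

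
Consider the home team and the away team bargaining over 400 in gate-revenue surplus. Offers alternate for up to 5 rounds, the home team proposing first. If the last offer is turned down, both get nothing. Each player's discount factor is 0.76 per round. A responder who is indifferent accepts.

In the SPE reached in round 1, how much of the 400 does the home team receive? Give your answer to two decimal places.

By backward induction:
Round 5 (the home team proposes): the away team will accept anything ≥ 0, so the home team offers 0 and keeps 400.
Round 4 (the away team proposes): the home team can get 400 next round, worth 0.76 × 400 = 304 now, so the away team offers 304, keeping 96.
Round 3 (the home team proposes): the away team can get 96 next round, worth 0.76 × 96 = 72.96 now; the home team offers that and keeps 327.04.
Round 2 (the away team proposes): the home team can get 327.04 next round, worth 0.76 × 327.04 = 248.5504 now. The away team offers 248.5504 and keeps 400 − 248.5504 = 151.4496.
Round 1 (the home team proposes): the away team can get 151.4496 next round, worth 0.76 × 151.4496 = 115.101696 now; the home team offers that and keeps 284.898304.

284.90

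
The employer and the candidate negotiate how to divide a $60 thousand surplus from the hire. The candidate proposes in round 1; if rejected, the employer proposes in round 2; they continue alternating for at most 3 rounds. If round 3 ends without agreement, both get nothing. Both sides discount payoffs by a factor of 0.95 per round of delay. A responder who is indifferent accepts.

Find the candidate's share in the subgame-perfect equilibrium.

57.15

By backward induction:
Round 3 (the candidate proposes): the employer will accept anything ≥ 0, so the candidate offers 0 and keeps 60.
Round 2 (the employer proposes): the candidate can get 60 next round, worth 0.95 × 60 = 57 now, so the employer offers 57, keeping 3.
Round 1 (the candidate proposes): the employer can get 3 next round, worth 0.95 × 3 = 2.85 now, so the candidate offers 2.85, keeping 57.15.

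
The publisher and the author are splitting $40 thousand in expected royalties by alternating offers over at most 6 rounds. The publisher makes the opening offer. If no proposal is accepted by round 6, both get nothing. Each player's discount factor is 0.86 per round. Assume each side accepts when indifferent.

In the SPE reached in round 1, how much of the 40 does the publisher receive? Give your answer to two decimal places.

12.81

Round 6 (the author proposes): the publisher will accept anything ≥ 0, so the author offers 0 and keeps 40.
Round 5 (the publisher proposes): the author can get 40 next round, worth 0.86 × 40 = 34.4 now; the publisher offers that and keeps 5.6.
Round 4 (the author proposes): the publisher can get 5.6 next round, worth 0.86 × 5.6 = 4.816 now. The author offers 4.816 and keeps 40 − 4.816 = 35.184.
Round 3 (the publisher proposes): the author can get 35.184 next round, worth 0.86 × 35.184 = 30.25824 now, so the publisher offers 30.25824, keeping 9.74176.
Round 2 (the author proposes): the publisher can get 9.74176 next round, worth 0.86 × 9.74176 = 8.3779136 now; the author offers that and keeps 31.6220864.
Round 1 (the publisher proposes): the author can get 31.6220864 next round, worth 0.86 × 31.6220864 = 27.194994304 now, so the publisher offers 27.194994304, keeping 12.805005696.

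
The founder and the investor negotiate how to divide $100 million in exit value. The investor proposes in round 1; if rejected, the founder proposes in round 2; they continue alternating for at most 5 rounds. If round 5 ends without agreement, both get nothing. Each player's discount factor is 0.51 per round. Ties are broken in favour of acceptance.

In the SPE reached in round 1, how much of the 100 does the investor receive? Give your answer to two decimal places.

Round 5 (the investor proposes): rejection yields 0 for the founder; the investor offers 0 and keeps 100.
Round 4 (the founder proposes): the investor can get 100 next round, worth 0.51 × 100 = 51 now, so the founder offers 51, keeping 49.
Round 3 (the investor proposes): the founder can get 49 next round, worth 0.51 × 49 = 24.99 now, so the investor offers 24.99, keeping 75.01.
Round 2 (the founder proposes): the investor can get 75.01 next round, worth 0.51 × 75.01 = 38.2551 now. The founder offers 38.2551 and keeps 100 − 38.2551 = 61.7449.
Round 1 (the investor proposes): the founder can get 61.7449 next round, worth 0.51 × 61.7449 = 31.489899 now. The investor offers 31.489899 and keeps 100 − 31.489899 = 68.510101.

68.51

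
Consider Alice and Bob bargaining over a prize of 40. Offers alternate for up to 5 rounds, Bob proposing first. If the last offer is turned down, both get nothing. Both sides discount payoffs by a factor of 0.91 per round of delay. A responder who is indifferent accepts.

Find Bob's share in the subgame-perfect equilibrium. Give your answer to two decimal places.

By backward induction:
Round 5 (Bob proposes): rejection yields 0 for Alice; Bob offers 0 and keeps 40.
Round 4 (Alice proposes): Bob can get 40 next round, worth 0.91 × 40 = 36.4 now; Alice offers that and keeps 3.6.
Round 3 (Bob proposes): Alice can get 3.6 next round, worth 0.91 × 3.6 = 3.276 now; Bob offers that and keeps 36.724.
Round 2 (Alice proposes): Bob can get 36.724 next round, worth 0.91 × 36.724 = 33.41884 now, so Alice offers 33.41884, keeping 6.58116.
Round 1 (Bob proposes): Alice can get 6.58116 next round, worth 0.91 × 6.58116 = 5.9888556 now. Bob offers 5.9888556 and keeps 40 − 5.9888556 = 34.0111444.

34.01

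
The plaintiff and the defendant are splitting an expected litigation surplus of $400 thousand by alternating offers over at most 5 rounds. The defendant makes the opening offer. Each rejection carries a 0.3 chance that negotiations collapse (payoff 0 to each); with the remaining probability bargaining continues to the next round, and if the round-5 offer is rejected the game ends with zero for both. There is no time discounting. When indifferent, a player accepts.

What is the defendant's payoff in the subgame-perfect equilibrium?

274.84

By backward induction:
Round 5 (the defendant proposes): rejection yields 0 for the plaintiff; the defendant offers 0 and keeps 400.
Round 4 (the plaintiff proposes): rejecting gives the defendant an expected 0.7 × 400 = 280, so the plaintiff offers 280, keeping 120.
Round 3 (the defendant proposes): rejecting gives the plaintiff an expected 0.7 × 120 = 84. The defendant offers 84 and keeps 400 − 84 = 316.
Round 2 (the plaintiff proposes): rejecting gives the defendant an expected 0.7 × 316 = 221.2; the plaintiff offers that and keeps 178.8.
Round 1 (the defendant proposes): rejecting gives the plaintiff an expected 0.7 × 178.8 = 125.16. The defendant offers 125.16 and keeps 400 − 125.16 = 274.84.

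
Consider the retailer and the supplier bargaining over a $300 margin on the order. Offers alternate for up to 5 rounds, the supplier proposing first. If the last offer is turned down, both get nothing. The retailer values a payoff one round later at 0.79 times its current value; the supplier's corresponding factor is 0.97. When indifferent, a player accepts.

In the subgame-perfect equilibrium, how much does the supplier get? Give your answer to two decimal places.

Round 5 (the supplier proposes): the retailer will accept anything ≥ 0, so the supplier offers 0 and keeps 300.
Round 4 (the retailer proposes): the supplier can get 300 next round, worth 0.97 × 300 = 291 now. The retailer offers 291 and keeps 300 − 291 = 9.
Round 3 (the supplier proposes): the retailer can get 9 next round, worth 0.79 × 9 = 7.11 now. The supplier offers 7.11 and keeps 300 − 7.11 = 292.89.
Round 2 (the retailer proposes): the supplier can get 292.89 next round, worth 0.97 × 292.89 = 284.1033 now, so the retailer offers 284.1033, keeping 15.8967.
Round 1 (the supplier proposes): the retailer can get 15.8967 next round, worth 0.79 × 15.8967 = 12.558393 now; the supplier offers that and keeps 287.441607.

287.44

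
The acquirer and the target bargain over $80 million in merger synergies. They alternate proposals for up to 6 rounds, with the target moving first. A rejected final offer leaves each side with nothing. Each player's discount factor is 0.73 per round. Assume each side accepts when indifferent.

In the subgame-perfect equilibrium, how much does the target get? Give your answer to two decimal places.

39.24

Round 6 (the acquirer proposes): rejection yields 0 for the target; the acquirer offers 0 and keeps 80.
Round 5 (the target proposes): the acquirer can get 80 next round, worth 0.73 × 80 = 58.4 now; the target offers that and keeps 21.6.
Round 4 (the acquirer proposes): the target can get 21.6 next round, worth 0.73 × 21.6 = 15.768 now, so the acquirer offers 15.768, keeping 64.232.
Round 3 (the target proposes): the acquirer can get 64.232 next round, worth 0.73 × 64.232 = 46.88936 now, so the target offers 46.88936, keeping 33.11064.
Round 2 (the acquirer proposes): the target can get 33.11064 next round, worth 0.73 × 33.11064 = 24.1707672 now, so the acquirer offers 24.1707672, keeping 55.8292328.
Round 1 (the target proposes): the acquirer can get 55.8292328 next round, worth 0.73 × 55.8292328 = 40.755339944 now. The target offers 40.755339944 and keeps 80 − 40.755339944 = 39.244660056.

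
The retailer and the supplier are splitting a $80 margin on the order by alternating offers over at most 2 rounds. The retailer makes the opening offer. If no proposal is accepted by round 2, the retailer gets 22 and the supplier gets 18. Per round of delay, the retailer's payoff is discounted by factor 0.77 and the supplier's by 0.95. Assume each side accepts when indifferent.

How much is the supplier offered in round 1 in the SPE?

55.1

Round 2 (the supplier proposes): the retailer gets 22 if talks fail, so the supplier offers 22 and keeps 58.
Round 1 (the retailer proposes): the supplier can get 58 next round, worth 0.95 × 58 = 55.1 now; the retailer offers that and keeps 24.9.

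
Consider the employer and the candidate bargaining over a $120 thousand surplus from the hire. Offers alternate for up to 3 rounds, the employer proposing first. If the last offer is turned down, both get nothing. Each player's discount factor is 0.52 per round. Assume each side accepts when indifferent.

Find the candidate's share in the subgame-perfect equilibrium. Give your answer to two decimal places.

29.95

Work backward from the last round.
Round 3 (the employer proposes): rejection yields 0 for the candidate; the employer offers 0 and keeps 120.
Round 2 (the candidate proposes): the employer can get 120 next round, worth 0.52 × 120 = 62.4 now. The candidate offers 62.4 and keeps 120 − 62.4 = 57.6.
Round 1 (the employer proposes): the candidate can get 57.6 next round, worth 0.52 × 57.6 = 29.952 now; the employer offers that and keeps 90.048.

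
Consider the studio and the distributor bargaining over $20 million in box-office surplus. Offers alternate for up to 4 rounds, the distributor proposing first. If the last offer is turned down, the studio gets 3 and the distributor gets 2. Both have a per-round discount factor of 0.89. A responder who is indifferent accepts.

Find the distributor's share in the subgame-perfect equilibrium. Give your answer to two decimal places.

5.35

Work backward from the last round.
Round 4 (the studio proposes): the distributor gets 2 if talks fail, so the studio offers 2 and keeps 18.
Round 3 (the distributor proposes): the studio can get 18 next round, worth 0.89 × 18 = 16.02 now, so the distributor offers 16.02, keeping 3.98.
Round 2 (the studio proposes): the distributor can get 3.98 next round, worth 0.89 × 3.98 = 3.5422 now. The studio offers 3.5422 and keeps 20 − 3.5422 = 16.4578.
Round 1 (the distributor proposes): the studio can get 16.4578 next round, worth 0.89 × 16.4578 = 14.647442 now; the distributor offers that and keeps 5.352558.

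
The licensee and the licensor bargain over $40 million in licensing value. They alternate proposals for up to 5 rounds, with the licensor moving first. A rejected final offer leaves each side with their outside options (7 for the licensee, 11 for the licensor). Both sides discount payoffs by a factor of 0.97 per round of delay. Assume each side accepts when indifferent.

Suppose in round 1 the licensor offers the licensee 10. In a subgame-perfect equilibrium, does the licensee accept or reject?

Round 5 (the licensor proposes): the licensee gets 7 if talks fail, so the licensor offers 7 and keeps 33.
Round 4 (the licensee proposes): the licensor can get 33 next round, worth 0.97 × 33 = 32.01 now; the licensee offers that and keeps 7.99.
Round 3 (the licensor proposes): the licensee can get 7.99 next round, worth 0.97 × 7.99 = 7.7503 now; the licensor offers that and keeps 32.2497.
Round 2 (the licensee proposes): the licensor can get 32.2497 next round, worth 0.97 × 32.2497 = 31.282209 now. The licensee offers 31.282209 and keeps 40 − 31.282209 = 8.717791.
So by rejecting in round 1, the licensee gets 8.717791 next round, worth 0.97 × 8.717791 = 8.45625727 now.
Offer 10 ≥ 8.45625727, so the licensee accepts.

Accept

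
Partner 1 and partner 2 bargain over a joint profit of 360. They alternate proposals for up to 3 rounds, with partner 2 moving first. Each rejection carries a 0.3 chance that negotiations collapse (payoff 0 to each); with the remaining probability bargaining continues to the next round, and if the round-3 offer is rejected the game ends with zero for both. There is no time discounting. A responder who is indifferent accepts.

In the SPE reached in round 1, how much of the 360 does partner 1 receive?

Round 3 (partner 2 proposes): partner 1 will accept anything ≥ 0, so partner 2 offers 0 and keeps 360.
Round 2 (partner 1 proposes): rejecting gives partner 2 an expected 0.7 × 360 = 252; partner 1 offers that and keeps 108.
Round 1 (partner 2 proposes): rejecting gives partner 1 an expected 0.7 × 108 = 75.6. Partner 2 offers 75.6 and keeps 360 − 75.6 = 284.4.

75.6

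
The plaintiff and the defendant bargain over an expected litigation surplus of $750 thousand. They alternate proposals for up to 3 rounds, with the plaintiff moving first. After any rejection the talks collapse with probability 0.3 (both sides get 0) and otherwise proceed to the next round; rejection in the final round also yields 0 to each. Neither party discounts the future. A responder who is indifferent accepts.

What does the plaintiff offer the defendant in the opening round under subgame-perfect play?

157.5

Round 3 (the plaintiff proposes): rejection yields 0 for the defendant; the plaintiff offers 0 and keeps 750.
Round 2 (the defendant proposes): rejecting gives the plaintiff an expected 0.7 × 750 = 525, so the defendant offers 525, keeping 225.
Round 1 (the plaintiff proposes): rejecting gives the defendant an expected 0.7 × 225 = 157.5; the plaintiff offers that and keeps 592.5.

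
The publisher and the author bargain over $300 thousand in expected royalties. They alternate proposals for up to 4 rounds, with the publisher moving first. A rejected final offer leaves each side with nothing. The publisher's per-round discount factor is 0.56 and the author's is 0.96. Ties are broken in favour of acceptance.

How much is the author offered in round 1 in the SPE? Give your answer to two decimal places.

281.55

Round 4 (the author proposes): rejection yields 0 for the publisher; the author offers 0 and keeps 300.
Round 3 (the publisher proposes): the author can get 300 next round, worth 0.96 × 300 = 288 now; the publisher offers that and keeps 12.
Round 2 (the author proposes): the publisher can get 12 next round, worth 0.56 × 12 = 6.72 now. The author offers 6.72 and keeps 300 − 6.72 = 293.28.
Round 1 (the publisher proposes): the author can get 293.28 next round, worth 0.96 × 293.28 = 281.5488 now, so the publisher offers 281.5488, keeping 18.4512.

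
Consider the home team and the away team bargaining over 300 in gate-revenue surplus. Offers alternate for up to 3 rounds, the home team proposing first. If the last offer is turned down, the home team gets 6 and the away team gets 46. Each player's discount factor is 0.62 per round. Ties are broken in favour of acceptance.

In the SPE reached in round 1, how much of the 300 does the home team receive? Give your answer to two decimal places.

Round 3 (the home team proposes): the away team gets 46 if talks fail, so the home team offers 46 and keeps 254.
Round 2 (the away team proposes): the home team can get 254 next round, worth 0.62 × 254 = 157.48 now. The away team offers 157.48 and keeps 300 − 157.48 = 142.52.
Round 1 (the home team proposes): the away team can get 142.52 next round, worth 0.62 × 142.52 = 88.3624 now, so the home team offers 88.3624, keeping 211.6376.

211.64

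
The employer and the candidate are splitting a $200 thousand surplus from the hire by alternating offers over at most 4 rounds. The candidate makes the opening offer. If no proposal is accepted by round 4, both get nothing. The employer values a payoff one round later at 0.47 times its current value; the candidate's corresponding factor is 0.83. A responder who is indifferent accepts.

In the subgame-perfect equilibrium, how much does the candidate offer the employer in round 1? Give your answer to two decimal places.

52.65

Solve by backward induction from round 4.
Round 4 (the employer proposes): the candidate will accept anything ≥ 0, so the employer offers 0 and keeps 200.
Round 3 (the candidate proposes): the employer can get 200 next round, worth 0.47 × 200 = 94 now; the candidate offers that and keeps 106.
Round 2 (the employer proposes): the candidate can get 106 next round, worth 0.83 × 106 = 87.98 now. The employer offers 87.98 and keeps 200 − 87.98 = 112.02.
Round 1 (the candidate proposes): the employer can get 112.02 next round, worth 0.47 × 112.02 = 52.6494 now. The candidate offers 52.6494 and keeps 200 − 52.6494 = 147.3506.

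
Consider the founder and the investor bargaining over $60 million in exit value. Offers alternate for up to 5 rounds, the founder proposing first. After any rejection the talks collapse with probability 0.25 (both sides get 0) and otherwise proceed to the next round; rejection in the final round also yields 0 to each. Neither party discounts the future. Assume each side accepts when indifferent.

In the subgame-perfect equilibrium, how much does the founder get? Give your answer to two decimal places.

42.42

Round 5 (the founder proposes): the investor will accept anything ≥ 0, so the founder offers 0 and keeps 60.
Round 4 (the investor proposes): rejecting gives the founder an expected 0.75 × 60 = 45. The investor offers 45 and keeps 60 − 45 = 15.
Round 3 (the founder proposes): rejecting gives the investor an expected 0.75 × 15 = 11.25, so the founder offers 11.25, keeping 48.75.
Round 2 (the investor proposes): rejecting gives the founder an expected 0.75 × 48.75 = 36.5625. The investor offers 36.5625 and keeps 60 − 36.5625 = 23.4375.
Round 1 (the founder proposes): rejecting gives the investor an expected 0.75 × 23.4375 = 17.578125, so the founder offers 17.578125, keeping 42.421875.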